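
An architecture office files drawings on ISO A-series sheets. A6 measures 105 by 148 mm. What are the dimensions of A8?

A7: ⌊148/2⌋ × 105 = 74 × 105 mm
A8: ⌊105/2⌋ × 74 = 52 × 74 mm

52 × 74 mm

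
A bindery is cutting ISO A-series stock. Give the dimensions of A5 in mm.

A0 = 841 × 1189 mm (A0 has area 1 m², aspect 1:√2).
A1: ⌊1189/2⌋ × 841 = 594 × 841 mm
A2: ⌊841/2⌋ × 594 = 420 × 594 mm
A3: ⌊594/2⌋ × 420 = 297 × 420 mm
A4: ⌊420/2⌋ × 297 = 210 × 297 mm
A5: ⌊297/2⌋ × 210 = 148 × 210 mm

148 × 210 mm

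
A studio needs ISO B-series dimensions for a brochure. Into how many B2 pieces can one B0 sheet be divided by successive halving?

Each ISO step halves the sheet: 1 × B0 → 2 × B1 → 4 × B2
From B0 to B2 is 2 halving steps: 2^2 = 4.

4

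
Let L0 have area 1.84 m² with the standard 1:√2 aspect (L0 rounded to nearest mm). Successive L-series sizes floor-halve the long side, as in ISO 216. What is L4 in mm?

285 × 403 mm

Let L0's short side be w mm. w · w√2 = 1.84 m² = 1,840,000 mm², so w ≈ 1140.6 mm and w√2 ≈ 1613.1 mm → L0 = 1141 × 1613 mm.
L1: ⌊1613/2⌋ × 1141 = 806 × 1141 mm
L2: ⌊1141/2⌋ × 806 = 570 × 806 mm
L3: ⌊806/2⌋ × 570 = 403 × 570 mm
L4: ⌊570/2⌋ × 403 = 285 × 403 mm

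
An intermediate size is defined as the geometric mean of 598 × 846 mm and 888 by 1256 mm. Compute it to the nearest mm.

Short side: √(598 · 888) = √531024 ≈ 728.7 → 729 mm
Long side: √(846 · 1256) = √1062576 ≈ 1030.8 → 1031 mm

729 × 1031 mm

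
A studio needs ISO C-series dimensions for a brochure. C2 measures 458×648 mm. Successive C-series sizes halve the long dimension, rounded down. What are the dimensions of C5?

162 × 229 mm

C3: ⌊648/2⌋ × 458 = 324 × 458 mm
C4: ⌊458/2⌋ × 324 = 229 × 324 mm
C5: ⌊324/2⌋ × 229 = 162 × 229 mm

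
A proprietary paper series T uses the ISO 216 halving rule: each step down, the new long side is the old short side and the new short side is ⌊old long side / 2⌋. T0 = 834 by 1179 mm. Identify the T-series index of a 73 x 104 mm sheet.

T0: 834 × 1179 mm
T1: 589 × 834 mm
T2: 417 × 589 mm
T3: 294 × 417 mm
T4: 208 × 294 mm
T5: 147 × 208 mm
T6: 104 × 147 mm
T7: 73 × 104 mm
T8: 52 × 73 mm
→ matches T7.

T7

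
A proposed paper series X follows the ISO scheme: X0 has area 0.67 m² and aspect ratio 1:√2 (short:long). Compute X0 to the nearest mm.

Let the short side be w mm. Then w · w√2 = 0.67 m² = 670,000 mm².
w² = 670,000/√2, so w ≈ 688.3 mm; long side = w√2 ≈ 973.4 mm.

688 × 973 mm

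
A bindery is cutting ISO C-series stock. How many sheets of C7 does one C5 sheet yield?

4

Each ISO step halves the sheet: 1 × C5 → 2 × C6 → 4 × C7
From C5 to C7 is 2 halving steps: 2^2 = 4.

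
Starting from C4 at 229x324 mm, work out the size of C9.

40 × 57 mm

C5: ⌊324/2⌋ × 229 = 162 × 229 mm
C6: ⌊229/2⌋ × 162 = 114 × 162 mm
C7: ⌊162/2⌋ × 114 = 81 × 114 mm
C8: ⌊114/2⌋ × 81 = 57 × 81 mm
C9: ⌊81/2⌋ × 57 = 40 × 57 mm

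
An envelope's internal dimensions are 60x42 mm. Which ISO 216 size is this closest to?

B9 (44 × 62 mm)

Aspect ratio 60/42 ≈ 1.429 — close to the ISO √2 ≈ 1.414.
In the B-series (B0 = 1000 × 1414 mm): B9 = 44 × 62 mm.
Off by 4 mm total — nearest standard size.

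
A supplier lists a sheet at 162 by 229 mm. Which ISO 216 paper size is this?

C5 (162 × 229 mm)

Aspect ratio 229/162 ≈ 1.414 — close to the ISO √2 ≈ 1.414.
In the C-series (envelope sizes, between A and B): C5 = 162 × 229 mm.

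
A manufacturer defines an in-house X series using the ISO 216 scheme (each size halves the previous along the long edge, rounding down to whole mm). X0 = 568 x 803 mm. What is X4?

X1 = 401 × 568 mm (from X0 by 1 halving).
X2: ⌊568/2⌋ × 401 = 284 × 401 mm
X3: ⌊401/2⌋ × 284 = 200 × 284 mm
X4: ⌊284/2⌋ × 200 = 142 × 200 mm

142 × 200 mm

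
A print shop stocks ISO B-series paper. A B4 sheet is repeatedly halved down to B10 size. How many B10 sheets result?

64

Each ISO step halves the sheet: 1 × B4 → 2 × B5 → 4 × B6 → 8 × B7 → …
From B4 to B10 is 6 halving steps: 2^6 = 64.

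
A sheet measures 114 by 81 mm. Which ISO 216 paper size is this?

Aspect ratio 114/81 ≈ 1.407 — close to the ISO √2 ≈ 1.414.
In the C-series (envelope sizes, between A and B): C7 = 81 × 114 mm.

C7 (81 × 114 mm)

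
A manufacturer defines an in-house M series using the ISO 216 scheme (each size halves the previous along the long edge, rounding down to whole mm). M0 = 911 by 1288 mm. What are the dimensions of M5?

161 × 227 mm

M1: ⌊1288/2⌋ × 911 = 644 × 911 mm
M2: ⌊911/2⌋ × 644 = 455 × 644 mm
M3: ⌊644/2⌋ × 455 = 322 × 455 mm
M4: ⌊455/2⌋ × 322 = 227 × 322 mm
M5: ⌊322/2⌋ × 227 = 161 × 227 mm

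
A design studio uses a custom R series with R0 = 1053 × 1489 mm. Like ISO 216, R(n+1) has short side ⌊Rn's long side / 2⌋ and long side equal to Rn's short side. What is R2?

R1: ⌊1489/2⌋ × 1053 = 744 × 1053 mm
R2: ⌊1053/2⌋ × 744 = 526 × 744 mm

526 × 744 mm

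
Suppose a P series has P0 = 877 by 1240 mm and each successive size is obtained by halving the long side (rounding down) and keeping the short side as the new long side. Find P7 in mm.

P1 = 620 × 877 mm (from P0 by 1 halving).
P2: ⌊877/2⌋ × 620 = 438 × 620 mm
P3: ⌊620/2⌋ × 438 = 310 × 438 mm
P4: ⌊438/2⌋ × 310 = 219 × 310 mm
P5: ⌊310/2⌋ × 219 = 155 × 219 mm
P6: ⌊219/2⌋ × 155 = 109 × 155 mm
P7: ⌊155/2⌋ × 109 = 77 × 109 mm

77 × 109 mm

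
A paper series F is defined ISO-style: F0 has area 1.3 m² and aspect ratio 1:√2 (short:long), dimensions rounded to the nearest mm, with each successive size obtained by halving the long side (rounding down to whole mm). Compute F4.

239 × 339 mm

Let F0's short side be w mm. w · w√2 = 1.3 m² = 1,300,000 mm², so w ≈ 958.8 mm and w√2 ≈ 1355.9 mm → F0 = 959 × 1356 mm.
F1: ⌊1356/2⌋ × 959 = 678 × 959 mm
F2: ⌊959/2⌋ × 678 = 479 × 678 mm
F3: ⌊678/2⌋ × 479 = 339 × 479 mm
F4: ⌊479/2⌋ × 339 = 239 × 339 mm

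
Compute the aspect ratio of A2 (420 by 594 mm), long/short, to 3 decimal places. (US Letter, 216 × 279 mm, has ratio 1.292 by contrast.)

594 / 420 = 1.414
Matches √2 ≈ 1.414 — the ISO 216 defining ratio.

1.414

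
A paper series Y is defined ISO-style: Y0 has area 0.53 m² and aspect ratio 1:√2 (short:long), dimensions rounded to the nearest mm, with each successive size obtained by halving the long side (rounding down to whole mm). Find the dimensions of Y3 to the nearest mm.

Let Y0's short side be w mm. w · w√2 = 0.53 m² = 530,000 mm², so w ≈ 612.2 mm and w√2 ≈ 865.8 mm → Y0 = 612 × 866 mm.
Y1: ⌊866/2⌋ × 612 = 433 × 612 mm
Y2: ⌊612/2⌋ × 433 = 306 × 433 mm
Y3: ⌊433/2⌋ × 306 = 216 × 306 mm

216 × 306 mm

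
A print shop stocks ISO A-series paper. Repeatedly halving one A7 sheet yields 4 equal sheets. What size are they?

4 = 2^2, so 2 halving steps.
A7 → A8 → … → A9 after 2 steps.

A9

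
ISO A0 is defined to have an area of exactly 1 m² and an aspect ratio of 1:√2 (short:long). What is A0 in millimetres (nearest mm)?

Let the short side be w mm. Then the long side is w√2 and w · w√2 = 10⁶ mm².
w² = 10⁶/√2, so w = 1000 / 2^(1/4) ≈ 840.9 mm; long side = 1000 · 2^(1/4) ≈ 1189.2 mm.

841 × 1189 mm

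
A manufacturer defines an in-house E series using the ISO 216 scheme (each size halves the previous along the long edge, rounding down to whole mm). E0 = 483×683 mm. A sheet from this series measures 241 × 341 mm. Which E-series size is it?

E0: 483 × 683 mm
E1: 341 × 483 mm
E2: 241 × 341 mm
E3: 170 × 241 mm
→ matches E2.

E2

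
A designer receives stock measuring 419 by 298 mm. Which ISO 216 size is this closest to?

Aspect ratio 419/298 ≈ 1.406 — close to the ISO √2 ≈ 1.414.
In the A-series (A0 area = 1 m²): A3 = 297 × 420 mm.
Off by 2 mm total — nearest standard size.

A3 (297 × 420 mm)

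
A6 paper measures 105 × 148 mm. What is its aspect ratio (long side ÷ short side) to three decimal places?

148 / 105 = 1.410
ISO 216 targets √2 ≈ 1.414; the -0.005 deviation is from mm rounding.

1.410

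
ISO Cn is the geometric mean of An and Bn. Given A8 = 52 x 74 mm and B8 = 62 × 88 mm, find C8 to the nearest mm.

57 × 81 mm

Short side: √(52 · 62) = √3224 ≈ 56.8 → 57 mm
Long side: √(74 · 88) = √6512 ≈ 80.7 → 81 mm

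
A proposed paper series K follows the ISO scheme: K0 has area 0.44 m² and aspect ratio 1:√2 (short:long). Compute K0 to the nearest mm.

558 × 789 mm

Let the short side be w mm. Then w · w√2 = 0.44 m² = 440,000 mm².
w² = 440,000/√2, so w ≈ 557.8 mm; long side = w√2 ≈ 788.8 mm.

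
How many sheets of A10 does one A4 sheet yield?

64

A4 = 210 × 297 mm; A10 = 26 × 37 mm.
Each halving step doubles the count; 6 steps from A4 to A10.
2^6 = 64.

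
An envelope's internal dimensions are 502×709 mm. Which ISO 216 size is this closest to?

B2 (500 × 707 mm)

Aspect ratio 709/502 ≈ 1.412 — close to the ISO √2 ≈ 1.414.
In the B-series (B0 = 1000 × 1414 mm): B2 = 500 × 707 mm.
Off by 4 mm total — nearest standard size.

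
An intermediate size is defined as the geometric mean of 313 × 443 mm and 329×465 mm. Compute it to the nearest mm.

321 × 454 mm

Short side: √(313 · 329) = √102977 ≈ 320.9 → 321 mm
Long side: √(443 · 465) = √205995 ≈ 453.9 → 454 mm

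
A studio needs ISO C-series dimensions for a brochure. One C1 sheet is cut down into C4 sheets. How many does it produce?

C1 = 648 × 917 mm; C4 = 229 × 324 mm.
Each halving step doubles the count; 3 steps from C1 to C4.
2^3 = 8.

8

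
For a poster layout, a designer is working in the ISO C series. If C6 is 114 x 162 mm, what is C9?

40 × 57 mm

C7: ⌊162/2⌋ × 114 = 81 × 114 mm
C8: ⌊114/2⌋ × 81 = 57 × 81 mm
C9: ⌊81/2⌋ × 57 = 40 × 57 mm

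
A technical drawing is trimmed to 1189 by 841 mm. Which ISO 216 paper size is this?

A0 (841 × 1189 mm)

Aspect ratio 1189/841 ≈ 1.414 — close to the ISO √2 ≈ 1.414.
In the A-series (A0 area = 1 m²): A0 = 841 × 1189 mm.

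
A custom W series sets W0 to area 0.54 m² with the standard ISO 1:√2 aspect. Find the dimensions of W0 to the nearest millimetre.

Let the short side be w mm. Then w · w√2 = 0.54 m² = 540,000 mm².
w² = 540,000/√2, so w ≈ 617.9 mm; long side = w√2 ≈ 873.9 mm.

618 × 874 mm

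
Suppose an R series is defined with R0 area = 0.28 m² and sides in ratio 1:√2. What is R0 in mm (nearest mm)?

Let the short side be w mm. Then w · w√2 = 0.28 m² = 280,000 mm².
w² = 280,000/√2, so w ≈ 445.0 mm; long side = w√2 ≈ 629.3 mm.

445 × 629 mm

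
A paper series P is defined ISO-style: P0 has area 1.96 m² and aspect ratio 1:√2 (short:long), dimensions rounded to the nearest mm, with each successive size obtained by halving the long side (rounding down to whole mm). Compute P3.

Let P0's short side be w mm. w · w√2 = 1.96 m² = 1,960,000 mm², so w ≈ 1177.3 mm and w√2 ≈ 1664.9 mm → P0 = 1177 × 1665 mm.
P1: ⌊1665/2⌋ × 1177 = 832 × 1177 mm
P2: ⌊1177/2⌋ × 832 = 588 × 832 mm
P3: ⌊832/2⌋ × 588 = 416 × 588 mm

416 × 588 mm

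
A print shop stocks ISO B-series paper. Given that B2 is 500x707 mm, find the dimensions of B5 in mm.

176 × 250 mm

B3: ⌊707/2⌋ × 500 = 353 × 500 mm
B4: ⌊500/2⌋ × 353 = 250 × 353 mm
B5: ⌊353/2⌋ × 250 = 176 × 250 mm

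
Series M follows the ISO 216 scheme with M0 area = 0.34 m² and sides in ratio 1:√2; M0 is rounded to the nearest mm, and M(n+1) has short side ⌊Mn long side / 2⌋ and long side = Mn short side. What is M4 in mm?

Let M0's short side be w mm. w · w√2 = 0.34 m² = 340,000 mm², so w ≈ 490.3 mm and w√2 ≈ 693.4 mm → M0 = 490 × 693 mm.
M1: ⌊693/2⌋ × 490 = 346 × 490 mm
M2: ⌊490/2⌋ × 346 = 245 × 346 mm
M3: ⌊346/2⌋ × 245 = 173 × 245 mm
M4: ⌊245/2⌋ × 173 = 122 × 173 mm

122 × 173 mm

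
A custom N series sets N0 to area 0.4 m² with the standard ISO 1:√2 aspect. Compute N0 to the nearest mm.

Let the short side be w mm. Then w · w√2 = 0.4 m² = 400,000 mm².
w² = 400,000/√2, so w ≈ 531.8 mm; long side = w√2 ≈ 752.1 mm.

532 × 752 mm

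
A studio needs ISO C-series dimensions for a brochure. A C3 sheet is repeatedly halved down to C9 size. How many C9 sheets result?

64

Each ISO step halves the sheet: 1 × C3 → 2 × C4 → 4 × C5 → 8 × C6 → …
From C3 to C9 is 6 halving steps: 2^6 = 64.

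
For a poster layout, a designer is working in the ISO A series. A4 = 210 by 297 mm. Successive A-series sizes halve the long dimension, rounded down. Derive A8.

A5: ⌊297/2⌋ × 210 = 148 × 210 mm
A6: ⌊210/2⌋ × 148 = 105 × 148 mm
A7: ⌊148/2⌋ × 105 = 74 × 105 mm
A8: ⌊105/2⌋ × 74 = 52 × 74 mm

52 × 74 mm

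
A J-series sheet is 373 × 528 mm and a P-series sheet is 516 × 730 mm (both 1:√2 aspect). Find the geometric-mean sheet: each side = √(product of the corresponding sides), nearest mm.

439 × 621 mm

Short side: √(373 · 516) = √192468 ≈ 438.7 → 439 mm
Long side: √(528 · 730) = √385440 ≈ 620.8 → 621 mm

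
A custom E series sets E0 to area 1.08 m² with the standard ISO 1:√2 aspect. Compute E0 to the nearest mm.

874 × 1236 mm

Let the short side be w mm. Then w · w√2 = 1.08 m² = 1,080,000 mm².
w² = 1,080,000/√2, so w ≈ 873.9 mm; long side = w√2 ≈ 1235.9 mm.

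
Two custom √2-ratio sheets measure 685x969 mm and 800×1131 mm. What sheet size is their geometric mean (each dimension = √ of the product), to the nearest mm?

Short side: √(685 · 800) = √548000 ≈ 740.3 → 740 mm
Long side: √(969 · 1131) = √1095939 ≈ 1046.9 → 1047 mm

740 × 1047 mm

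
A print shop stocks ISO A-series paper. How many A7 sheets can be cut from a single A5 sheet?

4

Each ISO step halves the sheet: 1 × A5 → 2 × A6 → 4 × A7
From A5 to A7 is 2 halving steps: 2^2 = 4.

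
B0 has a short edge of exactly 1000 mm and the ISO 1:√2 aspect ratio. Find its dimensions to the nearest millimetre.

Short side = 1000 mm; long side = 1000√2 ≈ 1414.2 mm.

1000 × 1414 mm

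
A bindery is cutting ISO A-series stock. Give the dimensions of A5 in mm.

A0 = 841 × 1189 mm (A0 has area 1 m², aspect 1:√2).
A1: ⌊1189/2⌋ × 841 = 594 × 841 mm
A2: ⌊841/2⌋ × 594 = 420 × 594 mm
A3: ⌊594/2⌋ × 420 = 297 × 420 mm
A4: ⌊420/2⌋ × 297 = 210 × 297 mm
A5: ⌊297/2⌋ × 210 = 148 × 210 mm

148 × 210 mm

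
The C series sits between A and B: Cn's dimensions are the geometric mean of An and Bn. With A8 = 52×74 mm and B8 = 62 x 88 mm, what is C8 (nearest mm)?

57 × 81 mm

Short side: √(52 · 62) = √3224 ≈ 56.8 → 57 mm
Long side: √(74 · 88) = √6512 ≈ 80.7 → 81 mm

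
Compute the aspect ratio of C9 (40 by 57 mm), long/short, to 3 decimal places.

57 / 40 = 1.425
ISO 216 targets √2 ≈ 1.414; the +0.011 deviation is from mm rounding.

1.425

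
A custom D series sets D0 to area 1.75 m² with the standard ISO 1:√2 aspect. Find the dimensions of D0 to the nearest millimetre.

Let the short side be w mm. Then w · w√2 = 1.75 m² = 1,750,000 mm².
w² = 1,750,000/√2, so w ≈ 1112.4 mm; long side = w√2 ≈ 1573.2 mm.

1112 × 1573 mm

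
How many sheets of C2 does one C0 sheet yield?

C0 = 917 × 1297 mm; C2 = 458 × 648 mm.
Each halving step doubles the count; 2 steps from C0 to C2.
2^2 = 4.

4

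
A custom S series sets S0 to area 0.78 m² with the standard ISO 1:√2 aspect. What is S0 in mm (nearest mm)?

743 × 1050 mm

Let the short side be w mm. Then w · w√2 = 0.78 m² = 780,000 mm².
w² = 780,000/√2, so w ≈ 742.7 mm; long side = w√2 ≈ 1050.3 mm.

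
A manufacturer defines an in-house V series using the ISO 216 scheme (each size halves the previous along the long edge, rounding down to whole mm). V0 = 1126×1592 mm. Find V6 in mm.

V1: ⌊1592/2⌋ × 1126 = 796 × 1126 mm
V2: ⌊1126/2⌋ × 796 = 563 × 796 mm
V3: ⌊796/2⌋ × 563 = 398 × 563 mm
V4: ⌊563/2⌋ × 398 = 281 × 398 mm
V5: ⌊398/2⌋ × 281 = 199 × 281 mm
V6: ⌊281/2⌋ × 199 = 140 × 199 mm

140 × 199 mm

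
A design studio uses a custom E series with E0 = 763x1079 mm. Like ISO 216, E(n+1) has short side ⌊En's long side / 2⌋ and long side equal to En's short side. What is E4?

190 × 269 mm

E1: ⌊1079/2⌋ × 763 = 539 × 763 mm
E2: ⌊763/2⌋ × 539 = 381 × 539 mm
E3: ⌊539/2⌋ × 381 = 269 × 381 mm
E4: ⌊381/2⌋ × 269 = 190 × 269 mm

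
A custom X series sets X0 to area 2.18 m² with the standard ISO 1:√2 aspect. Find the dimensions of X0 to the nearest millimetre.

1242 × 1756 mm

Let the short side be w mm. Then w · w√2 = 2.18 m² = 2,180,000 mm².
w² = 2,180,000/√2, so w ≈ 1241.6 mm; long side = w√2 ≈ 1755.8 mm.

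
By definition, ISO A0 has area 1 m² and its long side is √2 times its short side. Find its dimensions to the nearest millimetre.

841 × 1189 mm

Let the short side be w mm. Then the long side is w√2 and w · w√2 = 10⁶ mm².
w² = 10⁶/√2, so w = 1000 / 2^(1/4) ≈ 840.9 mm; long side = 1000 · 2^(1/4) ≈ 1189.2 mm.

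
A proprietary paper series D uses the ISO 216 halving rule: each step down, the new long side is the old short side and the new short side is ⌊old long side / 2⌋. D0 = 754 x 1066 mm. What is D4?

188 × 266 mm

D1 = 533 × 754 mm (from D0 by 1 halving).
D2: ⌊754/2⌋ × 533 = 377 × 533 mm
D3: ⌊533/2⌋ × 377 = 266 × 377 mm
D4: ⌊377/2⌋ × 266 = 188 × 266 mm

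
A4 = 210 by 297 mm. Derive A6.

105 × 148 mm

A5: ⌊297/2⌋ × 210 = 148 × 210 mm
A6: ⌊210/2⌋ × 148 = 105 × 148 mm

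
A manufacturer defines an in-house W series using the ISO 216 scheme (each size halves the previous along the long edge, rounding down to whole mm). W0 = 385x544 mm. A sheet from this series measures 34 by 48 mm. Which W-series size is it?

W7

W0: 385 × 544 mm
W1: 272 × 385 mm
W2: 192 × 272 mm
W3: 136 × 192 mm
W4: 96 × 136 mm
W5: 68 × 96 mm
W6: 48 × 68 mm
W7: 34 × 48 mm
W8: 24 × 34 mm
→ matches W7.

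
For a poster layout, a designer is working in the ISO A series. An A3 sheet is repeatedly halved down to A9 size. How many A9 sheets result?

A3 = 297 × 420 mm; A9 = 37 × 52 mm.
Each halving step doubles the count; 6 steps from A3 to A9.
2^6 = 64.

64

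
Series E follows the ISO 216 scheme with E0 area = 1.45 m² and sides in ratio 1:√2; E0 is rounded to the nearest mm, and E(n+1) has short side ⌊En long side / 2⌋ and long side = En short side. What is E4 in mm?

Let E0's short side be w mm. w · w√2 = 1.45 m² = 1,450,000 mm², so w ≈ 1012.6 mm and w√2 ≈ 1432.0 mm → E0 = 1013 × 1432 mm.
E1: ⌊1432/2⌋ × 1013 = 716 × 1013 mm
E2: ⌊1013/2⌋ × 716 = 506 × 716 mm
E3: ⌊716/2⌋ × 506 = 358 × 506 mm
E4: ⌊506/2⌋ × 358 = 253 × 358 mm

253 × 358 mm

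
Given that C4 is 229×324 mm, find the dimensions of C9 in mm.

40 × 57 mm

C5: ⌊324/2⌋ × 229 = 162 × 229 mm
C6: ⌊229/2⌋ × 162 = 114 × 162 mm
C7: ⌊162/2⌋ × 114 = 81 × 114 mm
C8: ⌊114/2⌋ × 81 = 57 × 81 mm
C9: ⌊81/2⌋ × 57 = 40 × 57 mm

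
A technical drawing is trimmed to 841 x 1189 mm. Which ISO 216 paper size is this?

A0 (841 × 1189 mm)

Aspect ratio 1189/841 ≈ 1.414 — close to the ISO √2 ≈ 1.414.
In the A-series (A0 area = 1 m²): A0 = 841 × 1189 mm.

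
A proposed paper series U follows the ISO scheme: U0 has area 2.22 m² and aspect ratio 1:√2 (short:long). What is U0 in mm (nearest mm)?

1253 × 1772 mm

Let the short side be w mm. Then w · w√2 = 2.22 m² = 2,220,000 mm².
w² = 2,220,000/√2, so w ≈ 1252.9 mm; long side = w√2 ≈ 1771.9 mm.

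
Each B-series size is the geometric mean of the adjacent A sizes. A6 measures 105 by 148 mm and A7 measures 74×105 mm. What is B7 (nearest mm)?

Short side: √(105 · 74) = √7770 ≈ 88.1 → 88 mm
Long side: √(148 · 105) = √15540 ≈ 124.7 → 125 mm

88 × 125 mm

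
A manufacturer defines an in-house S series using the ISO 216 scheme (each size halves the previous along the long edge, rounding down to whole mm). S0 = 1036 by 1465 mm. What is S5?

S1 = 732 × 1036 mm (from S0 by 1 halving).
S2: ⌊1036/2⌋ × 732 = 518 × 732 mm
S3: ⌊732/2⌋ × 518 = 366 × 518 mm
S4: ⌊518/2⌋ × 366 = 259 × 366 mm
S5: ⌊366/2⌋ × 259 = 183 × 259 mm

183 × 259 mm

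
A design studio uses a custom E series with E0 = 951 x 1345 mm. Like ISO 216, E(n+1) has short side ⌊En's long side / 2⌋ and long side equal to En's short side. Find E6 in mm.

118 × 168 mm

E1: ⌊1345/2⌋ × 951 = 672 × 951 mm
E2: ⌊951/2⌋ × 672 = 475 × 672 mm
E3: ⌊672/2⌋ × 475 = 336 × 475 mm
E4: ⌊475/2⌋ × 336 = 237 × 336 mm
E5: ⌊336/2⌋ × 237 = 168 × 237 mm
E6: ⌊237/2⌋ × 168 = 118 × 168 mm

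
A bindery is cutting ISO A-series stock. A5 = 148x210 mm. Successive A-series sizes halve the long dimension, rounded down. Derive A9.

37 × 52 mm

A6: ⌊210/2⌋ × 148 = 105 × 148 mm
A7: ⌊148/2⌋ × 105 = 74 × 105 mm
A8: ⌊105/2⌋ × 74 = 52 × 74 mm
A9: ⌊74/2⌋ × 52 = 37 × 52 mm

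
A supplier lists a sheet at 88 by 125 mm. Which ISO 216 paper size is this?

B7 (88 × 125 mm)

Aspect ratio 125/88 ≈ 1.420 — close to the ISO √2 ≈ 1.414.
In the B-series (B0 = 1000 × 1414 mm): B7 = 88 × 125 mm.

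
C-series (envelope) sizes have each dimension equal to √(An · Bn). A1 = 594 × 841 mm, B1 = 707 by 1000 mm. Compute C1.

Short side: √(594 · 707) = √419958 ≈ 648.0 → 648 mm
Long side: √(841 · 1000) = √841000 ≈ 917.1 → 917 mm

648 × 917 mm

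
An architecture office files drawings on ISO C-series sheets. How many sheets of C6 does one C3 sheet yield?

C3 = 324 × 458 mm; C6 = 114 × 162 mm.
Each halving step doubles the count; 3 steps from C3 to C6.
2^3 = 8.

8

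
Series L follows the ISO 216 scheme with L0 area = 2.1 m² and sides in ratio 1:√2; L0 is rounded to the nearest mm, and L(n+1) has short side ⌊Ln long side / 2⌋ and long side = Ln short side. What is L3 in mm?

Let L0's short side be w mm. w · w√2 = 2.1 m² = 2,100,000 mm², so w ≈ 1218.6 mm and w√2 ≈ 1723.3 mm → L0 = 1219 × 1723 mm.
L1: ⌊1723/2⌋ × 1219 = 861 × 1219 mm
L2: ⌊1219/2⌋ × 861 = 609 × 861 mm
L3: ⌊861/2⌋ × 609 = 430 × 609 mm

430 × 609 mm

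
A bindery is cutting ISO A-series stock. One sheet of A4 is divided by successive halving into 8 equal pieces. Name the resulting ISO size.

A7

8 = 2^3, so 3 halving steps.
A4 → A5 → … → A7 after 3 steps.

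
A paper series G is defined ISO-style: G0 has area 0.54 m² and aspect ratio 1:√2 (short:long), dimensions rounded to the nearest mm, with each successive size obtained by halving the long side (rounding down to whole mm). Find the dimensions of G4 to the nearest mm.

Let G0's short side be w mm. w · w√2 = 0.54 m² = 540,000 mm², so w ≈ 617.9 mm and w√2 ≈ 873.9 mm → G0 = 618 × 874 mm.
G1: ⌊874/2⌋ × 618 = 437 × 618 mm
G2: ⌊618/2⌋ × 437 = 309 × 437 mm
G3: ⌊437/2⌋ × 309 = 218 × 309 mm
G4: ⌊309/2⌋ × 218 = 154 × 218 mm

154 × 218 mm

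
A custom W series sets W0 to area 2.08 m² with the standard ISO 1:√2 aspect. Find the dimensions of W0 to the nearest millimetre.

1213 × 1715 mm

Let the short side be w mm. Then w · w√2 = 2.08 m² = 2,080,000 mm².
w² = 2,080,000/√2, so w ≈ 1212.8 mm; long side = w√2 ≈ 1715.1 mm.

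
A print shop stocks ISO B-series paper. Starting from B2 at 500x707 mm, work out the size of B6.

125 × 176 mm

B3: ⌊707/2⌋ × 500 = 353 × 500 mm
B4: ⌊500/2⌋ × 353 = 250 × 353 mm
B5: ⌊353/2⌋ × 250 = 176 × 250 mm
B6: ⌊250/2⌋ × 176 = 125 × 176 mm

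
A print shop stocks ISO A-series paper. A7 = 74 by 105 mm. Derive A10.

26 × 37 mm

A8: ⌊105/2⌋ × 74 = 52 × 74 mm
A9: ⌊74/2⌋ × 52 = 37 × 52 mm
A10: ⌊52/2⌋ × 37 = 26 × 37 mm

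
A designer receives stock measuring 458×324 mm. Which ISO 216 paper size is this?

Aspect ratio 458/324 ≈ 1.414 — close to the ISO √2 ≈ 1.414.
In the C-series (envelope sizes, between A and B): C3 = 324 × 458 mm.

C3 (324 × 458 mm)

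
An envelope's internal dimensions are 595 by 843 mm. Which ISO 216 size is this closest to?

A1 (594 × 841 mm)

Aspect ratio 843/595 ≈ 1.417 — close to the ISO √2 ≈ 1.414.
In the A-series (A0 area = 1 m²): A1 = 594 × 841 mm.
Off by 3 mm total — nearest standard size.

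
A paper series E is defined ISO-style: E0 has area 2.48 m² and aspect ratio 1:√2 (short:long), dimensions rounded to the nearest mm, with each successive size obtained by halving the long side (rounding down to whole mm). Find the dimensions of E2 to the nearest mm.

662 × 936 mm

Let E0's short side be w mm. w · w√2 = 2.48 m² = 2,480,000 mm², so w ≈ 1324.2 mm and w√2 ≈ 1872.8 mm → E0 = 1324 × 1873 mm.
E1: ⌊1873/2⌋ × 1324 = 936 × 1324 mm
E2: ⌊1324/2⌋ × 936 = 662 × 936 mm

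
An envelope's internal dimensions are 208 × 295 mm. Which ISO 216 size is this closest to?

A4 (210 × 297 mm)

Aspect ratio 295/208 ≈ 1.418 — close to the ISO √2 ≈ 1.414.
In the A-series (A0 area = 1 m²): A4 = 210 × 297 mm.
Off by 4 mm total — nearest standard size.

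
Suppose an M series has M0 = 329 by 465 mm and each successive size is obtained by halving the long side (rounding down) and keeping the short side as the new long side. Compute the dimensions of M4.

M1: ⌊465/2⌋ × 329 = 232 × 329 mm
M2: ⌊329/2⌋ × 232 = 164 × 232 mm
M3: ⌊232/2⌋ × 164 = 116 × 164 mm
M4: ⌊164/2⌋ × 116 = 82 × 116 mm

82 × 116 mm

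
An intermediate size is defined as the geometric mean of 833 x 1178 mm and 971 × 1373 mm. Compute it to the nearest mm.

Short side: √(833 · 971) = √808843 ≈ 899.4 → 899 mm
Long side: √(1178 · 1373) = √1617394 ≈ 1271.8 → 1272 mm

899 × 1272 mm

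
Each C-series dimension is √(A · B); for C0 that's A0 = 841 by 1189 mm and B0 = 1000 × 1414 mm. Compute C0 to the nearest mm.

917 × 1297 mm

Short: √(841 · 1000) = √841000 ≈ 917.1 mm.
Long: √(1189 · 1414) = √1681246 ≈ 1296.6 mm.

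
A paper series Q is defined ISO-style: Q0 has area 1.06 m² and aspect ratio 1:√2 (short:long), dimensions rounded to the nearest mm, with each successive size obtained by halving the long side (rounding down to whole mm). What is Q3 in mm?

306 × 433 mm

Let Q0's short side be w mm. w · w√2 = 1.06 m² = 1,060,000 mm², so w ≈ 865.8 mm and w√2 ≈ 1224.4 mm → Q0 = 866 × 1224 mm.
Q1: ⌊1224/2⌋ × 866 = 612 × 866 mm
Q2: ⌊866/2⌋ × 612 = 433 × 612 mm
Q3: ⌊612/2⌋ × 433 = 306 × 433 mm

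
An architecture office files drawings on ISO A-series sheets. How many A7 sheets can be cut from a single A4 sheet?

8

A4 = 210 × 297 mm; A7 = 74 × 105 mm.
Each halving step doubles the count; 3 steps from A4 to A7.
2^3 = 8.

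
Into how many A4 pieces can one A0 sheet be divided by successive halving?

Each ISO step halves the sheet: 1 × A0 → 2 × A1 → 4 × A2 → 8 × A3 → …
From A0 to A4 is 4 halving steps: 2^4 = 16.

16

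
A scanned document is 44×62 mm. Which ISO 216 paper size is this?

Aspect ratio 62/44 ≈ 1.409 — close to the ISO √2 ≈ 1.414.
In the B-series (B0 = 1000 × 1414 mm): B9 = 44 × 62 mm.

B9 (44 × 62 mm)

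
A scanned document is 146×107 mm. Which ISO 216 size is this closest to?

Aspect ratio 146/107 ≈ 1.364 (ISO target is √2 ≈ 1.414).
In the A-series (A0 area = 1 m²): A6 = 105 × 148 mm.
Off by 4 mm total — nearest standard size.

A6 (105 × 148 mm)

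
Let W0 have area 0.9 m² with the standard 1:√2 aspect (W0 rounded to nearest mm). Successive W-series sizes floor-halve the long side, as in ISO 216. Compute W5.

141 × 199 mm

Let W0's short side be w mm. w · w√2 = 0.9 m² = 900,000 mm², so w ≈ 797.7 mm and w√2 ≈ 1128.2 mm → W0 = 798 × 1128 mm.
W1: ⌊1128/2⌋ × 798 = 564 × 798 mm
W2: ⌊798/2⌋ × 564 = 399 × 564 mm
W3: ⌊564/2⌋ × 399 = 282 × 399 mm
W4: ⌊399/2⌋ × 282 = 199 × 282 mm
W5: ⌊282/2⌋ × 199 = 141 × 199 mm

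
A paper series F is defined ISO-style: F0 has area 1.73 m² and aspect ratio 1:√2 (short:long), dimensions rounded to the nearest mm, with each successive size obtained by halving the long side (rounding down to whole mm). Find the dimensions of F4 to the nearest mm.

276 × 391 mm

Let F0's short side be w mm. w · w√2 = 1.73 m² = 1,730,000 mm², so w ≈ 1106.0 mm and w√2 ≈ 1564.2 mm → F0 = 1106 × 1564 mm.
F1: ⌊1564/2⌋ × 1106 = 782 × 1106 mm
F2: ⌊1106/2⌋ × 782 = 553 × 782 mm
F3: ⌊782/2⌋ × 553 = 391 × 553 mm
F4: ⌊553/2⌋ × 391 = 276 × 391 mm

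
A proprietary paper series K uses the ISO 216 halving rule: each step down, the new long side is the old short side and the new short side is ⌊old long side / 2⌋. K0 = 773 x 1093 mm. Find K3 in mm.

273 × 386 mm

K1: ⌊1093/2⌋ × 773 = 546 × 773 mm
K2: ⌊773/2⌋ × 546 = 386 × 546 mm
K3: ⌊546/2⌋ × 386 = 273 × 386 mm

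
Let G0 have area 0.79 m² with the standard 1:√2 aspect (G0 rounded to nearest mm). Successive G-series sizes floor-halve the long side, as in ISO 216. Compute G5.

Let G0's short side be w mm. w · w√2 = 0.79 m² = 790,000 mm², so w ≈ 747.4 mm and w√2 ≈ 1057.0 mm → G0 = 747 × 1057 mm.
G1: ⌊1057/2⌋ × 747 = 528 × 747 mm
G2: ⌊747/2⌋ × 528 = 373 × 528 mm
G3: ⌊528/2⌋ × 373 = 264 × 373 mm
G4: ⌊373/2⌋ × 264 = 186 × 264 mm
G5: ⌊264/2⌋ × 186 = 132 × 186 mm

132 × 186 mm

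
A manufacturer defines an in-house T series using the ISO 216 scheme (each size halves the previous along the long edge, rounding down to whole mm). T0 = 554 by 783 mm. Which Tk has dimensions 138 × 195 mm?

T4

T0: 554 × 783 mm
T1: 391 × 554 mm
T2: 277 × 391 mm
T3: 195 × 277 mm
T4: 138 × 195 mm
T5: 97 × 138 mm
→ matches T4.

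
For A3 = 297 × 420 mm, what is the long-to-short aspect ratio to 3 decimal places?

420 / 297 = 1.414
Matches √2 ≈ 1.414 — the ISO 216 defining ratio.

1.414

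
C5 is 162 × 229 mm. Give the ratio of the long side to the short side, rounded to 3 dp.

229 / 162 = 1.414
Matches √2 ≈ 1.414 — the ISO 216 defining ratio.

1.414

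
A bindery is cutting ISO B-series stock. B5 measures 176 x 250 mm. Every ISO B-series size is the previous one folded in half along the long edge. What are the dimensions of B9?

44 × 62 mm

B6: ⌊250/2⌋ × 176 = 125 × 176 mm
B7: ⌊176/2⌋ × 125 = 88 × 125 mm
B8: ⌊125/2⌋ × 88 = 62 × 88 mm
B9: ⌊88/2⌋ × 62 = 44 × 62 mm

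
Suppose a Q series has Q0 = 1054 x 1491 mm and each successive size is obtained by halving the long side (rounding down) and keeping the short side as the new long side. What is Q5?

186 × 263 mm

Q1: ⌊1491/2⌋ × 1054 = 745 × 1054 mm
Q2: ⌊1054/2⌋ × 745 = 527 × 745 mm
Q3: ⌊745/2⌋ × 527 = 372 × 527 mm
Q4: ⌊527/2⌋ × 372 = 263 × 372 mm
Q5: ⌊372/2⌋ × 263 = 186 × 263 mm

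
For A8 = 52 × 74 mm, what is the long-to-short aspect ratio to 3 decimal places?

74 / 52 = 1.423
ISO 216 targets √2 ≈ 1.414; the +0.009 deviation is from mm rounding.

1.423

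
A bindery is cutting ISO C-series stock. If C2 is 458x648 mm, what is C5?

162 × 229 mm

C3: ⌊648/2⌋ × 458 = 324 × 458 mm
C4: ⌊458/2⌋ × 324 = 229 × 324 mm
C5: ⌊324/2⌋ × 229 = 162 × 229 mm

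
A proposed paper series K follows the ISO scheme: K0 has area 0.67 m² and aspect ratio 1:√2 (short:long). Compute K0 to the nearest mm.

Let the short side be w mm. Then w · w√2 = 0.67 m² = 670,000 mm².
w² = 670,000/√2, so w ≈ 688.3 mm; long side = w√2 ≈ 973.4 mm.

688 × 973 mm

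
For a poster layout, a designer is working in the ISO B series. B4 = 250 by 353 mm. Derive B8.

62 × 88 mm

B5: ⌊353/2⌋ × 250 = 176 × 250 mm
B6: ⌊250/2⌋ × 176 = 125 × 176 mm
B7: ⌊176/2⌋ × 125 = 88 × 125 mm
B8: ⌊125/2⌋ × 88 = 62 × 88 mm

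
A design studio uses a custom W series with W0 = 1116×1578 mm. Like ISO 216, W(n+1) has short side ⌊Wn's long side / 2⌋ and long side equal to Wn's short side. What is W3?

394 × 558 mm

W1: ⌊1578/2⌋ × 1116 = 789 × 1116 mm
W2: ⌊1116/2⌋ × 789 = 558 × 789 mm
W3: ⌊789/2⌋ × 558 = 394 × 558 mm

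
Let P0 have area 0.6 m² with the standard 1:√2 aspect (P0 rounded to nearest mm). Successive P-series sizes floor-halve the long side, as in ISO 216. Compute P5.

115 × 162 mm

Let P0's short side be w mm. w · w√2 = 0.6 m² = 600,000 mm², so w ≈ 651.4 mm and w√2 ≈ 921.2 mm → P0 = 651 × 921 mm.
P1: ⌊921/2⌋ × 651 = 460 × 651 mm
P2: ⌊651/2⌋ × 460 = 325 × 460 mm
P3: ⌊460/2⌋ × 325 = 230 × 325 mm
P4: ⌊325/2⌋ × 230 = 162 × 230 mm
P5: ⌊230/2⌋ × 162 = 115 × 162 mm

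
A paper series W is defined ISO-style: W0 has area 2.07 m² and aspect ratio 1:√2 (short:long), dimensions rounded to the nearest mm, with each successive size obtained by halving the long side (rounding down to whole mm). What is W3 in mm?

Let W0's short side be w mm. w · w√2 = 2.07 m² = 2,070,000 mm², so w ≈ 1209.8 mm and w√2 ≈ 1711.0 mm → W0 = 1210 × 1711 mm.
W1: ⌊1711/2⌋ × 1210 = 855 × 1210 mm
W2: ⌊1210/2⌋ × 855 = 605 × 855 mm
W3: ⌊855/2⌋ × 605 = 427 × 605 mm

427 × 605 mm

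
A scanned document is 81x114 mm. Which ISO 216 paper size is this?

Aspect ratio 114/81 ≈ 1.407 — close to the ISO √2 ≈ 1.414.
In the C-series (envelope sizes, between A and B): C7 = 81 × 114 mm.

C7 (81 × 114 mm)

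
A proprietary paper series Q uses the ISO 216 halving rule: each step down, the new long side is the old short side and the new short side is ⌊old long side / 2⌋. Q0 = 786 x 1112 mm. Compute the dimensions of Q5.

Q1: ⌊1112/2⌋ × 786 = 556 × 786 mm
Q2: ⌊786/2⌋ × 556 = 393 × 556 mm
Q3: ⌊556/2⌋ × 393 = 278 × 393 mm
Q4: ⌊393/2⌋ × 278 = 196 × 278 mm
Q5: ⌊278/2⌋ × 196 = 139 × 196 mm

139 × 196 mm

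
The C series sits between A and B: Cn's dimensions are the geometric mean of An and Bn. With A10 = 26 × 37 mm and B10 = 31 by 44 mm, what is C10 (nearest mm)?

Short side: √(26 · 31) = √806 ≈ 28.4 → 28 mm
Long side: √(37 · 44) = √1628 ≈ 40.3 → 40 mm

28 × 40 mm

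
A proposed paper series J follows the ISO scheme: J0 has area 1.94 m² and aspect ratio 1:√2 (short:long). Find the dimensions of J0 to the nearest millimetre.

1171 × 1656 mm

Let the short side be w mm. Then w · w√2 = 1.94 m² = 1,940,000 mm².
w² = 1,940,000/√2, so w ≈ 1171.2 mm; long side = w√2 ≈ 1656.4 mm.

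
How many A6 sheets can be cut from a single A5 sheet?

A5 = 148 × 210 mm; A6 = 105 × 148 mm.
Each halving step doubles the count; 1 step from A5 to A6.
2^1 = 2.

2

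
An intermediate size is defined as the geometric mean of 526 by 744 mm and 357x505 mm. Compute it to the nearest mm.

Short side: √(526 · 357) = √187782 ≈ 433.3 → 433 mm
Long side: √(744 · 505) = √375720 ≈ 613.0 → 613 mm

433 × 613 mm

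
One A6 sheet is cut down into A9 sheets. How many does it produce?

A6 = 105 × 148 mm; A9 = 37 × 52 mm.
Each halving step doubles the count; 3 steps from A6 to A9.
2^3 = 8.

8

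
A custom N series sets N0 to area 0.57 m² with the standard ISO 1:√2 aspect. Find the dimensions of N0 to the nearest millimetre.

Let the short side be w mm. Then w · w√2 = 0.57 m² = 570,000 mm².
w² = 570,000/√2, so w ≈ 634.9 mm; long side = w√2 ≈ 897.8 mm.

635 × 898 mm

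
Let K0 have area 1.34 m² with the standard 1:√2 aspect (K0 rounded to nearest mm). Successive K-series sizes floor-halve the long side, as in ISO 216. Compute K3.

Let K0's short side be w mm. w · w√2 = 1.34 m² = 1,340,000 mm², so w ≈ 973.4 mm and w√2 ≈ 1376.6 mm → K0 = 973 × 1377 mm.
K1: ⌊1377/2⌋ × 973 = 688 × 973 mm
K2: ⌊973/2⌋ × 688 = 486 × 688 mm
K3: ⌊688/2⌋ × 486 = 344 × 486 mm

344 × 486 mm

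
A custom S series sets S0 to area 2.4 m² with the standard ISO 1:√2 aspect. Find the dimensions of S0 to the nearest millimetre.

1303 × 1842 mm

Let the short side be w mm. Then w · w√2 = 2.4 m² = 2,400,000 mm².
w² = 2,400,000/√2, so w ≈ 1302.7 mm; long side = w√2 ≈ 1842.3 mm.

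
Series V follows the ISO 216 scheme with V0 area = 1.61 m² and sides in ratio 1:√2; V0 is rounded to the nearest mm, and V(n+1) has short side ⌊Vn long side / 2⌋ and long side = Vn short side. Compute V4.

Let V0's short side be w mm. w · w√2 = 1.61 m² = 1,610,000 mm², so w ≈ 1067.0 mm and w√2 ≈ 1508.9 mm → V0 = 1067 × 1509 mm.
V1: ⌊1509/2⌋ × 1067 = 754 × 1067 mm
V2: ⌊1067/2⌋ × 754 = 533 × 754 mm
V3: ⌊754/2⌋ × 533 = 377 × 533 mm
V4: ⌊533/2⌋ × 377 = 266 × 377 mm

266 × 377 mm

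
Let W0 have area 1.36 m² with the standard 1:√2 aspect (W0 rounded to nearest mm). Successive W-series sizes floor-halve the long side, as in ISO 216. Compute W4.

245 × 346 mm

Let W0's short side be w mm. w · w√2 = 1.36 m² = 1,360,000 mm², so w ≈ 980.6 mm and w√2 ≈ 1386.8 mm → W0 = 981 × 1387 mm.
W1: ⌊1387/2⌋ × 981 = 693 × 981 mm
W2: ⌊981/2⌋ × 693 = 490 × 693 mm
W3: ⌊693/2⌋ × 490 = 346 × 490 mm
W4: ⌊490/2⌋ × 346 = 245 × 346 mm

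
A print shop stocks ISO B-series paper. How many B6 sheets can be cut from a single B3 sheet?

Each ISO step halves the sheet: 1 × B3 → 2 × B4 → 4 × B5 → 8 × B6
From B3 to B6 is 3 halving steps: 2^3 = 8.

8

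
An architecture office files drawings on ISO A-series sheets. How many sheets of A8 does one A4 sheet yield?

A4 = 210 × 297 mm; A8 = 52 × 74 mm.
Each halving step doubles the count; 4 steps from A4 to A8.
2^4 = 16.

16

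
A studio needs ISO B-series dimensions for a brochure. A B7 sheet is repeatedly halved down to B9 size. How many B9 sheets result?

B7 = 88 × 125 mm; B9 = 44 × 62 mm.
Each halving step doubles the count; 2 steps from B7 to B9.
2^2 = 4.

4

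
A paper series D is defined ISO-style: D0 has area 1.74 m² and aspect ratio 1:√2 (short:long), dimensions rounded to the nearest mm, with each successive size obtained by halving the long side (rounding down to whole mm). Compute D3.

392 × 554 mm

Let D0's short side be w mm. w · w√2 = 1.74 m² = 1,740,000 mm², so w ≈ 1109.2 mm and w√2 ≈ 1568.7 mm → D0 = 1109 × 1569 mm.
D1: ⌊1569/2⌋ × 1109 = 784 × 1109 mm
D2: ⌊1109/2⌋ × 784 = 554 × 784 mm
D3: ⌊784/2⌋ × 554 = 392 × 554 mm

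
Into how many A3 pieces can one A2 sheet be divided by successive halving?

Each ISO step halves the sheet: 1 × A2 → 2 × A3
From A2 to A3 is 1 halving step: 2^1 = 2.

2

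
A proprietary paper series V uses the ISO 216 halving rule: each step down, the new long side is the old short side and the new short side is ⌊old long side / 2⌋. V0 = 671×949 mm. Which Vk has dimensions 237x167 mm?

V4

V0: 671 × 949 mm
V1: 474 × 671 mm
V2: 335 × 474 mm
V3: 237 × 335 mm
V4: 167 × 237 mm
V5: 118 × 167 mm
→ matches V4.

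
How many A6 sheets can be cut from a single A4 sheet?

Each ISO step halves the sheet: 1 × A4 → 2 × A5 → 4 × A6
From A4 to A6 is 2 halving steps: 2^2 = 4.

4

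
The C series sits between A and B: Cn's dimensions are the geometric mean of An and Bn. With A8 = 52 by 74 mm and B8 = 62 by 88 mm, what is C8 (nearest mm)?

Short side: √(52 · 62) = √3224 ≈ 56.8 → 57 mm
Long side: √(74 · 88) = √6512 ≈ 80.7 → 81 mm

57 × 81 mm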